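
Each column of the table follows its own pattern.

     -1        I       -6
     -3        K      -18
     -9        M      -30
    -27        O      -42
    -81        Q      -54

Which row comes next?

-243  S  -66

First component — ×3 each step: -1, -3, -9, -27, -81 → -243.
For the letter, letters move forward 2 places in the alphabet: I, K, M, O, Q → S.
Third component: −12 each step, so -6, -18, -30, -42, -54 → -66.
Putting it together: -243  S  -66.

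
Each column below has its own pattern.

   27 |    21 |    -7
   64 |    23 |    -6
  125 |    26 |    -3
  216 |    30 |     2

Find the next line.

343  35  9

First component — perfect cubes: 3³, 4³, 5³, …: 27, 64, 125, 216 → 343.
Second component: 21, 23, 26, 30 → 35 (differences are 2, 3, 4, … (increasing by 1 each time)).
Third component: -7, -6, -3, 2 → 9 (differences are 1, 3, 5, … (increasing by 2 each time)).
Putting it together: 343  35  9.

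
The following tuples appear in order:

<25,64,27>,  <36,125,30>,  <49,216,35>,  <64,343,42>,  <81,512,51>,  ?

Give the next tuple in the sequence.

First coordinate — perfect squares: 5², 6², 7², …: 25, 36, 49, 64, 81 → 100.
Second coordinate — perfect cubes: 4³, 5³, 6³, …: 64, 125, 216, 343, 512 → 729.
Third coordinate: differences are 3, 5, 7, … (increasing by 2 each time), so 27, 30, 35, 42, 51 → 62.
Combining the parts gives <100,729,62>.

<100,729,62>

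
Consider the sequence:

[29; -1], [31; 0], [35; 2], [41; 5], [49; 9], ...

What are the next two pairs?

For the first coordinate, differences are 2, 4, 6, … (increasing by 2 each time): 29, 31, 35, 41, 49 → 59 → 71.
Second coordinate — differences are 1, 2, 3, … (increasing by 1 each time): -1, 0, 2, 5, 9 → 14 → 20.
Putting the parts together: [59; 14] and then [71; 20].

[59; 14], [71; 20]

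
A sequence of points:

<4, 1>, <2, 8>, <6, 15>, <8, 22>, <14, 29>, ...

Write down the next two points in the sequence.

First value: 4, 2, 6, 8, 14 → 22 → 36 (each term is the sum of the two before it).
Second value: +7 each step; 1, 8, 15, 22, 29 → 36 → 43.
So the next two points are <22, 36> and <36, 43>.

<22, 36>, <36, 43>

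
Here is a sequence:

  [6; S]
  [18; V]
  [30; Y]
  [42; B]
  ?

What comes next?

First entry — +12 each step: 6, 18, 30, 42 → 54.
Letter: letters move forward 3 places in the alphabet, wrapping Z→A; S, V, Y, B → E.
Combining the parts gives [54; E].

[54; E]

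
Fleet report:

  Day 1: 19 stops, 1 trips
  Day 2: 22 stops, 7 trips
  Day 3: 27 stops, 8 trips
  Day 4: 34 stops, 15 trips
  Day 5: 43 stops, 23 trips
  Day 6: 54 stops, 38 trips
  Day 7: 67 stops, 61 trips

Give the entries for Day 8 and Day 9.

82 stops, 99 trips; 99 stops, 160 trips

Stops — differences are 3, 5, 7, … (increasing by 2 each time): 19, 22, 27, 34, 43, 54, 67 → 82 → 99.
Trips: each term is the sum of the two before it, so 1, 7, 8, 15, 23, 38, 61 → 99 → 160.
Putting the parts together: 82 stops, 99 trips and then 99 stops, 160 trips.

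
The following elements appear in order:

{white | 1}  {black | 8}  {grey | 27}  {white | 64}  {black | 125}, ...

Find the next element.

Shade: white, black, grey, white, black → grey (repeats white → black → grey).
Second part: perfect cubes: 1³, 2³, 3³, …; 1, 8, 27, 64, 125 → 216.
So the next element is {grey | 216}.

{grey | 216}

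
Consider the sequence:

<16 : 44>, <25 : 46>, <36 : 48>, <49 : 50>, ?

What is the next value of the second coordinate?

52

First coordinate goes 16, 25, 36, 49 → 64 (perfect squares: 4², 5², 6², …).
For the second coordinate, +2 each step: 44, 46, 48, 50 → 52.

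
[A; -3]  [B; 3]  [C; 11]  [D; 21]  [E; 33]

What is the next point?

[F; 47]

Letter: letters move forward 1 place in the alphabet, so A, B, C, D, E → F.
For the second slot, differences are 6, 8, 10, … (increasing by 2 each time): -3, 3, 11, 21, 33 → 47.
Combining the parts gives [F; 47].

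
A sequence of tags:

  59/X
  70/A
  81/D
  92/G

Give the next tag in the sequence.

103/J

First component — +11 each step: 59, 70, 81, 92 → 103.
Letter: letters move forward 3 places in the alphabet, wrapping Z→A; X, A, D, G → J.
Combining the parts gives 103/J.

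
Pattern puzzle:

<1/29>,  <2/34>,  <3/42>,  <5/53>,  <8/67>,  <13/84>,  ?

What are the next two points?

<21/104>, <34/127>

First coordinate — each term is the sum of the two before it: 1, 2, 3, 5, 8, 13 → 21 → 34.
Second coordinate goes 29, 34, 42, 53, 67, 84 → 104 → 127 (differences are 5, 8, 11, … (increasing by 3 each time)).
So the next two points are <21/104> and <34/127>.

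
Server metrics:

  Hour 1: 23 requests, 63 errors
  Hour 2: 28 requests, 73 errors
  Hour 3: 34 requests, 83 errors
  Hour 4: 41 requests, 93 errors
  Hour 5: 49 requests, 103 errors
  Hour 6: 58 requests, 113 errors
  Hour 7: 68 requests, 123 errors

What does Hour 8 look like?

79 requests, 133 errors

Requests: differences are 5, 6, 7, … (increasing by 1 each time), so 23, 28, 34, 41, 49, 58, 68 → 79.
Errors: +10 each step, so 63, 73, 83, 93, 103, 113, 123 → 133.
Putting it together: 79 requests, 133 errors.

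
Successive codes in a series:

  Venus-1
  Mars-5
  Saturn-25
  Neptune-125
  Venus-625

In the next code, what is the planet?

For the planet, repeats Venus → Mars → Saturn → Neptune: Venus, Mars, Saturn, Neptune, Venus → Mars.

Mars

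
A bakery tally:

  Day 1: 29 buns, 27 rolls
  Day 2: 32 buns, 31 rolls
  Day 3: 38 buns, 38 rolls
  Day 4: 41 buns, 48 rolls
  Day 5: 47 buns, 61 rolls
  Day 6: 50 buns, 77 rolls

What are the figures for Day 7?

Buns: 29, 32, 38, 41, 47, 50 → 56 (alternating steps +3, +6, +3, +6, …).
Rolls goes 27, 31, 38, 48, 61, 77 → 96 (differences are 4, 7, 10, … (increasing by 3 each time)).
Putting it together: 56 buns, 96 rolls.

56 buns, 96 rolls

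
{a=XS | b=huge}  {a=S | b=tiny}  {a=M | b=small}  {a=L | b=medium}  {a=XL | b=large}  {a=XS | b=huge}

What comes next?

A goes XS, S, M, L, XL, XS → S (repeats XS → S → M → L → XL).
B: huge, tiny, small, medium, large, huge → tiny (repeats huge → tiny → small → medium → large).
So the next point is {a=S | b=tiny}.

{a=S | b=tiny}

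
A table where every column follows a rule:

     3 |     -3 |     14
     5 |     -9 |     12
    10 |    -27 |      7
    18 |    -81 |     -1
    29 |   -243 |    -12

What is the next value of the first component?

43

First component — differences are 2, 5, 8, … (increasing by 3 each time): 3, 5, 10, 18, 29 → 43.
Second component: ×3 each step, so -3, -9, -27, -81, -243 → -729.
Third component — together with the first component always sums to 17: 14, 12, 7, -1, -12 → -26.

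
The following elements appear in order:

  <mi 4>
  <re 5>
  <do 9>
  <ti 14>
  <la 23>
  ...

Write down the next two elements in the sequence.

Note: runs backward through the solfège scale do→ti; mi, re, do, ti, la → sol → fa.
Second coordinate: each term is the sum of the two before it, so 4, 5, 9, 14, 23 → 37 → 60.
Putting the parts together: <sol 37> and then <fa 60>.

<sol 37>, <fa 60>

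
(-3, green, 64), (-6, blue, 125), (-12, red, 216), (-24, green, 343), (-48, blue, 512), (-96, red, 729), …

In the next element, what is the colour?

Colour — repeats green → blue → red: green, blue, red, green, blue, red → green.

green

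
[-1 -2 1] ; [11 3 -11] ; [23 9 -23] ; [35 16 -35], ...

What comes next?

First value: -1, 11, 23, 35 → 47 (+12 each step).
Second value: differences are 5, 6, 7, … (increasing by 1 each time); -2, 3, 9, 16 → 24.
For the third value, always the negative of the first value: 1, -11, -23, -35 → -47.
So the next triple is [47 24 -47].

[47 24 -47]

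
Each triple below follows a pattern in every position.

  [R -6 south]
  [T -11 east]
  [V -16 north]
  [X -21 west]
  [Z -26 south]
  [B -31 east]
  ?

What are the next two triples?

Letter goes R, T, V, X, Z, B → D → F (letters move forward 2 places in the alphabet, wrapping Z→A).
Second entry: -6, -11, -16, -21, -26, -31 → -36 → -41 (−5 each step).
Direction — repeats south → east → north → west: south, east, north, west, south, east → north → west.
So the next two triples are [D -36 north] and [F -41 west].

[D -36 north], [F -41 west]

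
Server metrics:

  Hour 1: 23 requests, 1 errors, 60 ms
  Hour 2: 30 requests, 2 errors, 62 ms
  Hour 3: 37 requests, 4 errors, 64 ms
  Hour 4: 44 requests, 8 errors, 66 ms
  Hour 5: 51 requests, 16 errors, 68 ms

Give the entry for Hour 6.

58 requests, 32 errors, 70 ms

Requests: 23, 30, 37, 44, 51 → 58 (+7 each step).
Errors — ×2 each step: 1, 2, 4, 8, 16 → 32.
For the ms, +2 each step: 60, 62, 64, 66, 68 → 70.
Combining the parts gives 58 requests, 32 errors, 70 ms.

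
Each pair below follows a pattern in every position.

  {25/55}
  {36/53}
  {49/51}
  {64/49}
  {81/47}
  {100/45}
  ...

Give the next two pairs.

First entry: perfect squares: 5², 6², 7², …; 25, 36, 49, 64, 81, 100 → 121 → 144.
Second entry: 55, 53, 51, 49, 47, 45 → 43 → 41 (−2 each step).
So the next two pairs are {121/43} and {144/41}.

{121/43}, {144/41}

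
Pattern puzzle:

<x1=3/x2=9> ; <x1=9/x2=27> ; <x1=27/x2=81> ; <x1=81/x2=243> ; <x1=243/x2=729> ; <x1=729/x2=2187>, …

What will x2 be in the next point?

For the x1, ×3 each step: 3, 9, 27, 81, 243, 729 → 2187.
X2: always 3 × the x1; 9, 27, 81, 243, 729, 2187 → 6561.

6561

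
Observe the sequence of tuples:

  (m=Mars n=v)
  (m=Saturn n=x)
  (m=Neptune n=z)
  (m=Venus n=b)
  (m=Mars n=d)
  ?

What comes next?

(m=Saturn n=f)

M: Mars, Saturn, Neptune, Venus, Mars → Saturn (repeats Mars → Saturn → Neptune → Venus).
N: letters move forward 2 places in the alphabet, wrapping Z→A, so v, x, z, b, d → f.
Putting it together: (m=Saturn n=f).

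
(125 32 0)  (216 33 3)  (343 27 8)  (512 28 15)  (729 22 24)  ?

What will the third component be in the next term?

35

Third component: differences are 3, 5, 7, … (increasing by 2 each time); 0, 3, 8, 15, 24 → 35.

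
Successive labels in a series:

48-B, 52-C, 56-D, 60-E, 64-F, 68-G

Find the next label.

First component: +4 each step, so 48, 52, 56, 60, 64, 68 → 72.
Letter: letters move forward 1 place in the alphabet, so B, C, D, E, F, G → H.
So the next label is 72-H.

72-H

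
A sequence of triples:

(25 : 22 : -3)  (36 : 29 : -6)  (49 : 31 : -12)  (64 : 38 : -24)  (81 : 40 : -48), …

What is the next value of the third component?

-96

First component: 25, 36, 49, 64, 81 → 100 (perfect squares: 5², 6², 7², …).
Second component goes 22, 29, 31, 38, 40 → 47 (alternating steps +7, +2, +7, +2, …).
Third component: -3, -6, -12, -24, -48 → -96 (×2 each step).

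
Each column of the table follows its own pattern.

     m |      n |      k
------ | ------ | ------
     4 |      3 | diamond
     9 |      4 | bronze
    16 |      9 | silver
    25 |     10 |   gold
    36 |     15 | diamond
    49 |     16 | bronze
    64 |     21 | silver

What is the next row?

Column m: perfect squares: 2², 3², 4², …, so 4, 9, 16, 25, 36, 49, 64 → 81.
Column n — alternating steps +1, +5, +1, +5, …: 3, 4, 9, 10, 15, 16, 21 → 22.
Column k: repeats diamond → bronze → silver → gold; diamond, bronze, silver, gold, diamond, bronze, silver → gold.
Putting it together: 81  22  gold.

81  22  gold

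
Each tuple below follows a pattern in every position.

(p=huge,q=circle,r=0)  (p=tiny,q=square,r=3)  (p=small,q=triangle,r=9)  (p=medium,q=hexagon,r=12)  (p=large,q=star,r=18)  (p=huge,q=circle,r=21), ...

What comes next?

(p=tiny,q=square,r=27)

P goes huge, tiny, small, medium, large, huge → tiny (repeats huge → tiny → small → medium → large).
Q: repeats circle → square → triangle → hexagon → star, so circle, square, triangle, hexagon, star, circle → square.
R — alternating steps +3, +6, +3, +6, …: 0, 3, 9, 12, 18, 21 → 27.
Combining the parts gives (p=tiny,q=square,r=27).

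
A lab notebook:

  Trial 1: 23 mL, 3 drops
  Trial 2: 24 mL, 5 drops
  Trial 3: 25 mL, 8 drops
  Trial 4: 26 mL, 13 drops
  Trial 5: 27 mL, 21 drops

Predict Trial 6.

ML: +1 each step; 23, 24, 25, 26, 27 → 28.
Drops: each term is the sum of the two before it, so 3, 5, 8, 13, 21 → 34.
So the next line is 28 mL, 34 drops.

28 mL, 34 drops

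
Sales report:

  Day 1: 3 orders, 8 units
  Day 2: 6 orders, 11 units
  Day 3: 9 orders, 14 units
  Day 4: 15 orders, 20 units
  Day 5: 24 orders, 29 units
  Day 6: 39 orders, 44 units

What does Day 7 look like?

63 orders, 68 units

Orders — each term is the sum of the two before it: 3, 6, 9, 15, 24, 39 → 63.
For the units, always 5 more than the orders: 8, 11, 14, 20, 29, 44 → 68.
So the next line is 63 orders, 68 units.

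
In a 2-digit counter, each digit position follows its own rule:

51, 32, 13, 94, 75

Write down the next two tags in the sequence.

56 then 37

For the first digit, −2 each step, mod 10: 5, 3, 1, 9, 7 → 5 → 3.
Second digit goes 1, 2, 3, 4, 5 → 6 → 7 (+1 each step, mod 10).
So the next two tags are 56 and 37.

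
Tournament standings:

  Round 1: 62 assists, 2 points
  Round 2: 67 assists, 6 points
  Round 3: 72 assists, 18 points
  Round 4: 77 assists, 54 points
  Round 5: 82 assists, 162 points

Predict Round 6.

87 assists, 486 points

Assists: +5 each step, so 62, 67, 72, 77, 82 → 87.
Points goes 2, 6, 18, 54, 162 → 486 (×3 each step).
So the next record is 87 assists, 486 points.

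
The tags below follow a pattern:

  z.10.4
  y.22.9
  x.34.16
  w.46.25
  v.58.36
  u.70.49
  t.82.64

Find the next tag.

s.94.81

Letter: letters move back 1 place in the alphabet; z, y, x, w, v, u, t → s.
Second component: 10, 22, 34, 46, 58, 70, 82 → 94 (+12 each step).
Third component: perfect squares: 2², 3², 4², …, so 4, 9, 16, 25, 36, 49, 64 → 81.
Combining the parts gives s.94.81.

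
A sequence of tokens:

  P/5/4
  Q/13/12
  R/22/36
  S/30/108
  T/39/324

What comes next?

U/47/972

Letter: letters move forward 1 place in the alphabet; P, Q, R, S, T → U.
Second component — alternating steps +8, +9, +8, +9, …: 5, 13, 22, 30, 39 → 47.
Third component: 4, 12, 36, 108, 324 → 972 (×3 each step).
So the next token is U/47/972.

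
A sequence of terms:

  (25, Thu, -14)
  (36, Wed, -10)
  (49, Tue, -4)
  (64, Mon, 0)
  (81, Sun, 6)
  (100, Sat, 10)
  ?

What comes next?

First entry goes 25, 36, 49, 64, 81, 100 → 121 (perfect squares: 5², 6², 7², …).
For the day, runs backward through the weekdays Mon→Sun: Thu, Wed, Tue, Mon, Sun, Sat → Fri.
For the third entry, alternating steps +4, +6, +4, +6, …: -14, -10, -4, 0, 6, 10 → 16.
Putting it together: (121, Fri, 16).

(121, Fri, 16)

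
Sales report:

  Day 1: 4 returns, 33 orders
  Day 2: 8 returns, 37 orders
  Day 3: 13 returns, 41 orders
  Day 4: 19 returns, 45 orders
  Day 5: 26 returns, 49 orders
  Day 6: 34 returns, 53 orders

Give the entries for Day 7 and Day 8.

43 returns, 57 orders; 53 returns, 61 orders

For the returns, differences are 4, 5, 6, … (increasing by 1 each time): 4, 8, 13, 19, 26, 34 → 43 → 53.
Orders: +4 each step, so 33, 37, 41, 45, 49, 53 → 57 → 61.
Putting the parts together: 43 returns, 57 orders and then 53 returns, 61 orders.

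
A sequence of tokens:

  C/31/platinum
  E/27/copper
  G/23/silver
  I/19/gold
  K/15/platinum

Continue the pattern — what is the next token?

M/11/copper

Letter: C, E, G, I, K → M (letters move forward 2 places in the alphabet).
Second component: −4 each step, so 31, 27, 23, 19, 15 → 11.
Metal: repeats platinum → copper → silver → gold; platinum, copper, silver, gold, platinum → copper.
Putting it together: M/11/copper.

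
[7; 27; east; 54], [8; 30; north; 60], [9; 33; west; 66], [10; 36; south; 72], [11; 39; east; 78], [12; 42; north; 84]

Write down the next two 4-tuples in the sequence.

[13; 45; west; 90], [14; 48; south; 96]

First entry: +1 each step; 7, 8, 9, 10, 11, 12 → 13 → 14.
Second entry — +3 each step: 27, 30, 33, 36, 39, 42 → 45 → 48.
Direction — repeats east → north → west → south: east, north, west, south, east, north → west → south.
For the fourth entry, always 2 × the second entry: 54, 60, 66, 72, 78, 84 → 90 → 96.
So the next two 4-tuples are [13; 45; west; 90] and [14; 48; south; 96].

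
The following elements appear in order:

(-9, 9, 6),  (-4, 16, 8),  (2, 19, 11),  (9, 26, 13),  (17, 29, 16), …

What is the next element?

(26, 36, 18)

First entry: -9, -4, 2, 9, 17 → 26 (differences are 5, 6, 7, … (increasing by 1 each time)).
Second entry: 9, 16, 19, 26, 29 → 36 (alternating steps +7, +3, +7, +3, …).
Third entry: 6, 8, 11, 13, 16 → 18 (alternating steps +2, +3, +2, +3, …).
So the next element is (26, 36, 18).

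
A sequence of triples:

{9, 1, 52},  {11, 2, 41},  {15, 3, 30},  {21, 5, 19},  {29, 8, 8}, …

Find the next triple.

{39, 13, -3}

First coordinate — differences are 2, 4, 6, … (increasing by 2 each time): 9, 11, 15, 21, 29 → 39.
For the second coordinate, each term is the sum of the two before it: 1, 2, 3, 5, 8 → 13.
Third coordinate: −11 each step, so 52, 41, 30, 19, 8 → -3.
Putting it together: {39, 13, -3}.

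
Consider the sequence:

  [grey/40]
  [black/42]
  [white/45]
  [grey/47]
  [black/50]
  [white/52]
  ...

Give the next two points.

[grey/55], [black/57]

Shade: repeats grey → black → white; grey, black, white, grey, black, white → grey → black.
Second part goes 40, 42, 45, 47, 50, 52 → 55 → 57 (alternating steps +2, +3, +2, +3, …).
So the next two points are [grey/55] and [black/57].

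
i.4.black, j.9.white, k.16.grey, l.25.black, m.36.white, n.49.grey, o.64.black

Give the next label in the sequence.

Letter goes i, j, k, l, m, n, o → p (letters move forward 1 place in the alphabet).
Second component — perfect squares: 2², 3², 4², …: 4, 9, 16, 25, 36, 49, 64 → 81.
For the shade, repeats black → white → grey: black, white, grey, black, white, grey, black → white.
Putting it together: p.81.white.

p.81.white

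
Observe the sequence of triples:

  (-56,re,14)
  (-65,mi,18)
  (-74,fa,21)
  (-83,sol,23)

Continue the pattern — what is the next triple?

(-92,la,24)

First component: −9 each step, so -56, -65, -74, -83 → -92.
Note — runs through the solfège scale do→ti: re, mi, fa, sol → la.
Third component: 14, 18, 21, 23 → 24 (differences are 4, 3, 2, … (decreasing by 1 each time)).
So the next triple is (-92,la,24).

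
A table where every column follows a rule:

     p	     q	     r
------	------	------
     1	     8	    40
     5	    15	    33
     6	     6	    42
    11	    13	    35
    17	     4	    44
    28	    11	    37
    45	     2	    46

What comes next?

73  9  39

Column p: each term is the sum of the two before it, so 1, 5, 6, 11, 17, 28, 45 → 73.
Column q: alternating steps +7, −9, +7, −9, …, so 8, 15, 6, 13, 4, 11, 2 → 9.
Column r — together with the column q always sums to 48: 40, 33, 42, 35, 44, 37, 46 → 39.
So the next row is 73  9  39.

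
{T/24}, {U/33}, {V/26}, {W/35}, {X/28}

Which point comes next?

Letter: letters move forward 1 place in the alphabet; T, U, V, W, X → Y.
Second component: alternating steps +9, −7, +9, −7, …, so 24, 33, 26, 35, 28 → 37.
Putting it together: {Y/37}.

{Y/37}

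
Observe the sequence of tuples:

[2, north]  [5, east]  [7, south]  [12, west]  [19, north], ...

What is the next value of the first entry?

For the first entry, each term is the sum of the two before it: 2, 5, 7, 12, 19 → 31.

31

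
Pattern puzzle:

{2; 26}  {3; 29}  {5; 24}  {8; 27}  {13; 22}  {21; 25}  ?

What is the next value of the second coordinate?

For the second coordinate, alternating steps +3, −5, +3, −5, …: 26, 29, 24, 27, 22, 25 → 20.

20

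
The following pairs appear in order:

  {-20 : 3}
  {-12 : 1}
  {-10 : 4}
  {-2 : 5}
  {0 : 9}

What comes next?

{8 : 14}

First entry — alternating steps +8, +2, +8, +2, …: -20, -12, -10, -2, 0 → 8.
Second entry goes 3, 1, 4, 5, 9 → 14 (each term is the sum of the two before it).
Putting it together: {8 : 14}.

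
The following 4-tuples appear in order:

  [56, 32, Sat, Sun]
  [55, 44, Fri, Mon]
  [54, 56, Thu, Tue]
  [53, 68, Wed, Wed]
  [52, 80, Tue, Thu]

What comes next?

First slot: −1 each step; 56, 55, 54, 53, 52 → 51.
Second slot goes 32, 44, 56, 68, 80 → 92 (+12 each step).
First day goes Sat, Fri, Thu, Wed, Tue → Mon (runs backward through the weekdays Mon→Sun).
Second day: runs through the weekdays Mon→Sun; Sun, Mon, Tue, Wed, Thu → Fri.
Combining the parts gives [51, 92, Mon, Fri].

[51, 92, Mon, Fri]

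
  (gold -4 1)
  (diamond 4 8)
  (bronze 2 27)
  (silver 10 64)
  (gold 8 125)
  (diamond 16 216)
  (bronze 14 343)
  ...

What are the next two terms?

(silver 22 512), (gold 20 729)

Rank: repeats gold → diamond → bronze → silver; gold, diamond, bronze, silver, gold, diamond, bronze → silver → gold.
Second part goes -4, 4, 2, 10, 8, 16, 14 → 22 → 20 (alternating steps +8, −2, +8, −2, …).
Third part goes 1, 8, 27, 64, 125, 216, 343 → 512 → 729 (perfect cubes: 1³, 2³, 3³, …).
So the next two terms are (silver 22 512) and (gold 20 729).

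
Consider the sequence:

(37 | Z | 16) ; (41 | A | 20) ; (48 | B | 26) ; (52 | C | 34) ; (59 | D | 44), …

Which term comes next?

(63 | E | 56)

First value: alternating steps +4, +7, +4, +7, …, so 37, 41, 48, 52, 59 → 63.
Letter — letters move forward 1 place in the alphabet, wrapping Z→A: Z, A, B, C, D → E.
Third value goes 16, 20, 26, 34, 44 → 56 (differences are 4, 6, 8, … (increasing by 2 each time)).
Combining the parts gives (63 | E | 56).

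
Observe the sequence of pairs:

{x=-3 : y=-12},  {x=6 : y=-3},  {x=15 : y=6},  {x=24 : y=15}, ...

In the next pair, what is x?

33

For the x, +9 each step: -3, 6, 15, 24 → 33.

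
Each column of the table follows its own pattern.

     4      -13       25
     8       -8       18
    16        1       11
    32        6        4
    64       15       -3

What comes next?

First component: 4, 8, 16, 32, 64 → 128 (×2 each step).
Second component goes -13, -8, 1, 6, 15 → 20 (alternating steps +5, +9, +5, +9, …).
Third component: −7 each step; 25, 18, 11, 4, -3 → -10.
So the next line is 128  20  -10.

128  20  -10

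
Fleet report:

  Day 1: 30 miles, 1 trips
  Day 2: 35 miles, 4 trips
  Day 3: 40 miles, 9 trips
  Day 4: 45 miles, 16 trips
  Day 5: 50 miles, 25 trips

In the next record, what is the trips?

36

Trips: 1, 4, 9, 16, 25 → 36 (perfect squares: 1², 2², 3², …).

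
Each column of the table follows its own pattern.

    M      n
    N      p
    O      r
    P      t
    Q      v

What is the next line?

First letter: letters move forward 1 place in the alphabet, so M, N, O, P, Q → R.
Second letter: letters move forward 2 places in the alphabet; n, p, r, t, v → x.
So the next line is R  x.

R  x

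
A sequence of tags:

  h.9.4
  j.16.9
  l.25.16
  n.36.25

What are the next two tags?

Letter: letters move forward 2 places in the alphabet; h, j, l, n → p → r.
Second component: perfect squares: 3², 4², 5², …, so 9, 16, 25, 36 → 49 → 64.
Third component goes 4, 9, 16, 25 → 36 → 49 (perfect squares: 2², 3², 4², …).
Putting the parts together: p.49.36 and then r.64.49.

p.49.36 then r.64.49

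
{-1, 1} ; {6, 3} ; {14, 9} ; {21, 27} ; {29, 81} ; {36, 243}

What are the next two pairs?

{44, 729}, {51, 2187}

First component: alternating steps +7, +8, +7, +8, …, so -1, 6, 14, 21, 29, 36 → 44 → 51.
Second component goes 1, 3, 9, 27, 81, 243 → 729 → 2187 (×3 each step).
So the next two pairs are {44, 729} and {51, 2187}.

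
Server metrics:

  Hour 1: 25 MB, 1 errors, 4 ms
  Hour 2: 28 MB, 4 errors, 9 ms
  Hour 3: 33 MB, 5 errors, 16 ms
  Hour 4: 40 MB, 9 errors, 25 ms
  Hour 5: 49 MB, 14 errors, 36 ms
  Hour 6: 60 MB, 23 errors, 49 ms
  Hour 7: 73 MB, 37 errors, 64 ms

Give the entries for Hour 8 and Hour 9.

MB: differences are 3, 5, 7, … (increasing by 2 each time), so 25, 28, 33, 40, 49, 60, 73 → 88 → 105.
For the errors, each term is the sum of the two before it: 1, 4, 5, 9, 14, 23, 37 → 60 → 97.
Ms — perfect squares: 2², 3², 4², …: 4, 9, 16, 25, 36, 49, 64 → 81 → 100.
So the next two records are 88 MB, 60 errors, 81 ms and 105 MB, 97 errors, 100 ms.

88 MB, 60 errors, 81 ms; 105 MB, 97 errors, 100 ms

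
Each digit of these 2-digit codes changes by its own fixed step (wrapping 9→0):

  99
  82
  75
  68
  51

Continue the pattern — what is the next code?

44

First digit: −1 each step, mod 10, so 9, 8, 7, 6, 5 → 4.
Second digit — +3 each step, mod 10: 9, 2, 5, 8, 1 → 4.
Combining the parts gives 44.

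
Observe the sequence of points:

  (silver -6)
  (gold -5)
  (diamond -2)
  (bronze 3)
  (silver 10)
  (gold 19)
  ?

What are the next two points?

Rank: silver, gold, diamond, bronze, silver, gold → diamond → bronze (repeats silver → gold → diamond → bronze).
Second value: differences are 1, 3, 5, … (increasing by 2 each time), so -6, -5, -2, 3, 10, 19 → 30 → 43.
Putting the parts together: (diamond 30) and then (bronze 43).

(diamond 30), (bronze 43)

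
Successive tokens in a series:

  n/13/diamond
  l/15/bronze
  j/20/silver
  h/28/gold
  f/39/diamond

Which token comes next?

d/53/bronze

Letter: n, l, j, h, f → d (letters move back 2 places in the alphabet).
Second component goes 13, 15, 20, 28, 39 → 53 (differences are 2, 5, 8, … (increasing by 3 each time)).
Rank: repeats diamond → bronze → silver → gold, so diamond, bronze, silver, gold, diamond → bronze.
Putting it together: d/53/bronze.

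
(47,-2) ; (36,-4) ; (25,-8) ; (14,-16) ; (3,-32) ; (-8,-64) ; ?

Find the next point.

First part: −11 each step, so 47, 36, 25, 14, 3, -8 → -19.
Second part goes -2, -4, -8, -16, -32, -64 → -128 (×2 each step).
Combining the parts gives (-19,-128).

(-19,-128)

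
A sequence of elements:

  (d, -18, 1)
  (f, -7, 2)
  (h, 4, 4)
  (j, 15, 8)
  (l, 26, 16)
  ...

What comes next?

Letter: d, f, h, j, l → n (letters move forward 2 places in the alphabet).
Second part — +11 each step: -18, -7, 4, 15, 26 → 37.
Third part goes 1, 2, 4, 8, 16 → 32 (×2 each step).
So the next element is (n, 37, 32).

(n, 37, 32)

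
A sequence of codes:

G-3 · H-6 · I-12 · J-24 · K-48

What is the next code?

Letter — letters move forward 1 place in the alphabet: G, H, I, J, K → L.
For the second component, ×2 each step: 3, 6, 12, 24, 48 → 96.
Putting it together: L-96.

L-96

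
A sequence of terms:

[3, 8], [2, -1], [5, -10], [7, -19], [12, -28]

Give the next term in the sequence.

First component: 3, 2, 5, 7, 12 → 19 (each term is the sum of the two before it).
Second component: −9 each step, so 8, -1, -10, -19, -28 → -37.
Combining the parts gives [19, -37].

[19, -37]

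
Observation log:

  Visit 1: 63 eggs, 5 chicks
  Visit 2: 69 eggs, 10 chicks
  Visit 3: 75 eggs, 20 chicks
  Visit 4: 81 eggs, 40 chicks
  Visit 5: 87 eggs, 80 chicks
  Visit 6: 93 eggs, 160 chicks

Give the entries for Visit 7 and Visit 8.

99 eggs, 320 chicks; 105 eggs, 640 chicks

Eggs: +6 each step; 63, 69, 75, 81, 87, 93 → 99 → 105.
Chicks goes 5, 10, 20, 40, 80, 160 → 320 → 640 (×2 each step).
Putting the parts together: 99 eggs, 320 chicks and then 105 eggs, 640 chicks.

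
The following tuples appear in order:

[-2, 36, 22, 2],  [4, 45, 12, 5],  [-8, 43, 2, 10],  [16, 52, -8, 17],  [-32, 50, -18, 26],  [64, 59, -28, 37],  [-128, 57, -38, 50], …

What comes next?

First value goes -2, 4, -8, 16, -32, 64, -128 → 256 (×(-2) each step).
Second value goes 36, 45, 43, 52, 50, 59, 57 → 66 (alternating steps +9, −2, +9, −2, …).
For the third value, −10 each step: 22, 12, 2, -8, -18, -28, -38 → -48.
Fourth value — differences are 3, 5, 7, … (increasing by 2 each time): 2, 5, 10, 17, 26, 37, 50 → 65.
Putting it together: [256, 66, -48, 65].

[256, 66, -48, 65]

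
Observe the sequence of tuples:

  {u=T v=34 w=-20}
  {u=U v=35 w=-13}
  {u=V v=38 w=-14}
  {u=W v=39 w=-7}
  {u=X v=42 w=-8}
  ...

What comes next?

For the u, letters move forward 1 place in the alphabet: T, U, V, W, X → Y.
V goes 34, 35, 38, 39, 42 → 43 (alternating steps +1, +3, +1, +3, …).
W: alternating steps +7, −1, +7, −1, …; -20, -13, -14, -7, -8 → -1.
So the next tuple is {u=Y v=43 w=-1}.

{u=Y v=43 w=-1}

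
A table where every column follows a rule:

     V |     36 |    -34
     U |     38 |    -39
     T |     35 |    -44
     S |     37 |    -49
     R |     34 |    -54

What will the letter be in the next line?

Q

Letter: letters move back 1 place in the alphabet, so V, U, T, S, R → Q.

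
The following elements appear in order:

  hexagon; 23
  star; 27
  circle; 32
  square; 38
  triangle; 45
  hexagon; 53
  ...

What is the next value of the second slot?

62

Second slot: 23, 27, 32, 38, 45, 53 → 62 (differences are 4, 5, 6, … (increasing by 1 each time)).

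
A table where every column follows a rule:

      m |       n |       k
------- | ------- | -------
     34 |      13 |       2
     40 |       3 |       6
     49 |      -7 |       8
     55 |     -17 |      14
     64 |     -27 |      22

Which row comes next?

70  -37  36

Column m goes 34, 40, 49, 55, 64 → 70 (alternating steps +6, +9, +6, +9, …).
Column n: −10 each step; 13, 3, -7, -17, -27 → -37.
For the column k, each term is the sum of the two before it: 2, 6, 8, 14, 22 → 36.
Combining the parts gives 70  -37  36.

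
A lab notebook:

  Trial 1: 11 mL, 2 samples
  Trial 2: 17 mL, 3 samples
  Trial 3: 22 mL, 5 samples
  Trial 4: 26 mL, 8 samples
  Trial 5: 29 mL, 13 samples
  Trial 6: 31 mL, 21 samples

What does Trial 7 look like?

32 mL, 34 samples

ML: 11, 17, 22, 26, 29, 31 → 32 (differences are 6, 5, 4, … (decreasing by 1 each time)).
Samples goes 2, 3, 5, 8, 13, 21 → 34 (each term is the sum of the two before it).
Putting it together: 32 mL, 34 samples.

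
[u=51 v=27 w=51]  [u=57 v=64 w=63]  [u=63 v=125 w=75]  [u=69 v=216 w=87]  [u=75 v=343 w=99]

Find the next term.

[u=81 v=512 w=111]

U goes 51, 57, 63, 69, 75 → 81 (+6 each step).
V goes 27, 64, 125, 216, 343 → 512 (perfect cubes: 3³, 4³, 5³, …).
W: +12 each step, so 51, 63, 75, 87, 99 → 111.
Combining the parts gives [u=81 v=512 w=111].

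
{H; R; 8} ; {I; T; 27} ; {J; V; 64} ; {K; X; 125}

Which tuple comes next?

{L; Z; 216}

For the first letter, letters move forward 1 place in the alphabet: H, I, J, K → L.
Second letter goes R, T, V, X → Z (letters move forward 2 places in the alphabet).
Third part: perfect cubes: 2³, 3³, 4³, …, so 8, 27, 64, 125 → 216.
Putting it together: {L; Z; 216}.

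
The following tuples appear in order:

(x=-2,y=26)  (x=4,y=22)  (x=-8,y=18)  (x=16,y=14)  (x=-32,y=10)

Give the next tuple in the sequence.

X — ×(-2) each step: -2, 4, -8, 16, -32 → 64.
For the y, −4 each step: 26, 22, 18, 14, 10 → 6.
Putting it together: (x=64,y=6).

(x=64,y=6)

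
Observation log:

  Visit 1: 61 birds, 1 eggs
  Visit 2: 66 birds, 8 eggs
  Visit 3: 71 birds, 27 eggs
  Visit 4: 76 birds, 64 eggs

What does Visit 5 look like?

81 birds, 125 eggs

Birds — +5 each step: 61, 66, 71, 76 → 81.
Eggs — perfect cubes: 1³, 2³, 3³, …: 1, 8, 27, 64 → 125.
Putting it together: 81 birds, 125 eggs.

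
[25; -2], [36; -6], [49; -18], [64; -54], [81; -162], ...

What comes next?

First component: 25, 36, 49, 64, 81 → 100 (perfect squares: 5², 6², 7², …).
Second component: ×3 each step, so -2, -6, -18, -54, -162 → -486.
Combining the parts gives [100; -486].

[100; -486]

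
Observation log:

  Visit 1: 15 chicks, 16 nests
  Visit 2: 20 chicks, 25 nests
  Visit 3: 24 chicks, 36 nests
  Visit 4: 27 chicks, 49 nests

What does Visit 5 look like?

29 chicks, 64 nests

Chicks: differences are 5, 4, 3, … (decreasing by 1 each time); 15, 20, 24, 27 → 29.
Nests: 16, 25, 36, 49 → 64 (perfect squares: 4², 5², 6², …).
Putting it together: 29 chicks, 64 nests.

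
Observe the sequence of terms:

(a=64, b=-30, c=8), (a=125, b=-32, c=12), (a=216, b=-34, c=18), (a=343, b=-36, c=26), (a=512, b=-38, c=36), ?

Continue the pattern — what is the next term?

A goes 64, 125, 216, 343, 512 → 729 (perfect cubes: 4³, 5³, 6³, …).
B: −2 each step; -30, -32, -34, -36, -38 → -40.
C: differences are 4, 6, 8, … (increasing by 2 each time), so 8, 12, 18, 26, 36 → 48.
Putting it together: (a=729, b=-40, c=48).

(a=729, b=-40, c=48)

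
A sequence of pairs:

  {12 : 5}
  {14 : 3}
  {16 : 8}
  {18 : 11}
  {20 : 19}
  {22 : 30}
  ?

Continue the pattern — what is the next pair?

First part: +2 each step, so 12, 14, 16, 18, 20, 22 → 24.
Second part — each term is the sum of the two before it: 5, 3, 8, 11, 19, 30 → 49.
Combining the parts gives {24 : 49}.

{24 : 49}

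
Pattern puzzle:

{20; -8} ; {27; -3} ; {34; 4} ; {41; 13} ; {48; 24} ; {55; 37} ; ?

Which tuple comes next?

First value: 20, 27, 34, 41, 48, 55 → 62 (+7 each step).
Second value goes -8, -3, 4, 13, 24, 37 → 52 (differences are 5, 7, 9, … (increasing by 2 each time)).
Putting it together: {62; 52}.

{62; 52}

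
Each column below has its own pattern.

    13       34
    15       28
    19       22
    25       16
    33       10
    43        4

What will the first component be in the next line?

55

First component: 13, 15, 19, 25, 33, 43 → 55 (differences are 2, 4, 6, … (increasing by 2 each time)).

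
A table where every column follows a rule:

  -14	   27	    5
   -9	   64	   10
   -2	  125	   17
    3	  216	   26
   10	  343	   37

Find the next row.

First component goes -14, -9, -2, 3, 10 → 15 (alternating steps +5, +7, +5, +7, …).
Second component goes 27, 64, 125, 216, 343 → 512 (perfect cubes: 3³, 4³, 5³, …).
Third component: 5, 10, 17, 26, 37 → 50 (differences are 5, 7, 9, … (increasing by 2 each time)).
So the next row is 15  512  50.

15  512  50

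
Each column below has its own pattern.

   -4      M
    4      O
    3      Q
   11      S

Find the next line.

For the first component, alternating steps +8, −1, +8, −1, …: -4, 4, 3, 11 → 10.
Letter — letters move forward 2 places in the alphabet: M, O, Q, S → U.
Putting it together: 10  U.

10  U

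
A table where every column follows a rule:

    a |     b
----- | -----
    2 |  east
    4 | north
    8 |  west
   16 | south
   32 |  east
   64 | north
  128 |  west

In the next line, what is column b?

south

Column b: repeats east → north → west → south, so east, north, west, south, east, north, west → south.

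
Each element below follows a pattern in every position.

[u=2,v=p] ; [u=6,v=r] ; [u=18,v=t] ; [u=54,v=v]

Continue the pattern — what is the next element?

U: ×3 each step, so 2, 6, 18, 54 → 162.
V — letters move forward 2 places in the alphabet: p, r, t, v → x.
Putting it together: [u=162,v=x].

[u=162,v=x]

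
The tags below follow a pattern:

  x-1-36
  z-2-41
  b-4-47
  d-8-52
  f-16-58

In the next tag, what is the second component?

32

Letter: x, z, b, d, f → h (letters move forward 2 places in the alphabet, wrapping Z→A).
For the second component, ×2 each step: 1, 2, 4, 8, 16 → 32.
Third component goes 36, 41, 47, 52, 58 → 63 (alternating steps +5, +6, +5, +6, …).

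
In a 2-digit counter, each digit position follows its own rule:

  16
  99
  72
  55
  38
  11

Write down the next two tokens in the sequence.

First digit goes 1, 9, 7, 5, 3, 1 → 9 → 7 (−2 each step, mod 10).
Second digit: +3 each step, mod 10, so 6, 9, 2, 5, 8, 1 → 4 → 7.
Putting the parts together: 94 and then 77.

94 then 77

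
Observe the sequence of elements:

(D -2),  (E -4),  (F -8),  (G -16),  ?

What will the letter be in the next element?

Letter: letters move forward 1 place in the alphabet, so D, E, F, G → H.

H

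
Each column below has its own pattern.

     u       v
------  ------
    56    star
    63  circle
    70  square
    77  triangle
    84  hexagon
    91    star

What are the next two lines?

98  circle; 105  square

For the column u, +7 each step: 56, 63, 70, 77, 84, 91 → 98 → 105.
Column v: star, circle, square, triangle, hexagon, star → circle → square (repeats star → circle → square → triangle → hexagon).
Putting the parts together: 98  circle and then 105  square.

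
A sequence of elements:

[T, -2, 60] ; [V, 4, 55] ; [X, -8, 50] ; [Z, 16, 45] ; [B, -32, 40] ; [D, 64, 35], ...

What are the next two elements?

Letter: letters move forward 2 places in the alphabet, wrapping Z→A, so T, V, X, Z, B, D → F → H.
Second slot: ×(-2) each step; -2, 4, -8, 16, -32, 64 → -128 → 256.
Third slot: −5 each step, so 60, 55, 50, 45, 40, 35 → 30 → 25.
So the next two elements are [F, -128, 30] and [H, 256, 25].

[F, -128, 30], [H, 256, 25]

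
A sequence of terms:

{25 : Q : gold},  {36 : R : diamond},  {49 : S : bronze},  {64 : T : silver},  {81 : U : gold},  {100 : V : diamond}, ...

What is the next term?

First slot — perfect squares: 5², 6², 7², …: 25, 36, 49, 64, 81, 100 → 121.
For the letter, letters move forward 1 place in the alphabet: Q, R, S, T, U, V → W.
Rank — repeats gold → diamond → bronze → silver: gold, diamond, bronze, silver, gold, diamond → bronze.
Putting it together: {121 : W : bronze}.

{121 : W : bronze}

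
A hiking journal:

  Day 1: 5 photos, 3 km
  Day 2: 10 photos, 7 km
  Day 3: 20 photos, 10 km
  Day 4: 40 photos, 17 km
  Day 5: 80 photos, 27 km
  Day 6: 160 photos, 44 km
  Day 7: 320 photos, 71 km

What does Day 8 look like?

640 photos, 115 km

Photos — ×2 each step: 5, 10, 20, 40, 80, 160, 320 → 640.
Km — each term is the sum of the two before it: 3, 7, 10, 17, 27, 44, 71 → 115.
Putting it together: 640 photos, 115 km.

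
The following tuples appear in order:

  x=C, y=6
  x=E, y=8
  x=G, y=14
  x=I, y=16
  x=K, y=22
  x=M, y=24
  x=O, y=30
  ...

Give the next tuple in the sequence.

X goes C, E, G, I, K, M, O → Q (letters move forward 2 places in the alphabet).
For the y, alternating steps +2, +6, +2, +6, …: 6, 8, 14, 16, 22, 24, 30 → 32.
Putting it together: x=Q, y=32.

x=Q, y=32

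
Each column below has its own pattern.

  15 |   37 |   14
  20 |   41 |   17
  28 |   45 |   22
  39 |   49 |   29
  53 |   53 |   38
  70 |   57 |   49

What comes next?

90  61  62

First component: 15, 20, 28, 39, 53, 70 → 90 (differences are 5, 8, 11, … (increasing by 3 each time)).
Second component: 37, 41, 45, 49, 53, 57 → 61 (+4 each step).
Third component: differences are 3, 5, 7, … (increasing by 2 each time); 14, 17, 22, 29, 38, 49 → 62.
Putting it together: 90  61  62.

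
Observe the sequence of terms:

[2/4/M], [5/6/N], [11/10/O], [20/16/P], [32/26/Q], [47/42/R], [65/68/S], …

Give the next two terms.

[86/110/T], [110/178/U]

First slot — differences are 3, 6, 9, … (increasing by 3 each time): 2, 5, 11, 20, 32, 47, 65 → 86 → 110.
For the second slot, each term is the sum of the two before it: 4, 6, 10, 16, 26, 42, 68 → 110 → 178.
Letter — letters move forward 1 place in the alphabet: M, N, O, P, Q, R, S → T → U.
Putting the parts together: [86/110/T] and then [110/178/U].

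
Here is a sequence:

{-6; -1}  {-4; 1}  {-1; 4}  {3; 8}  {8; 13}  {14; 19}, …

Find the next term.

First coordinate: -6, -4, -1, 3, 8, 14 → 21 (differences are 2, 3, 4, … (increasing by 1 each time)).
Second coordinate goes -1, 1, 4, 8, 13, 19 → 26 (always 5 more than the first coordinate).
Putting it together: {21; 26}.

{21; 26}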